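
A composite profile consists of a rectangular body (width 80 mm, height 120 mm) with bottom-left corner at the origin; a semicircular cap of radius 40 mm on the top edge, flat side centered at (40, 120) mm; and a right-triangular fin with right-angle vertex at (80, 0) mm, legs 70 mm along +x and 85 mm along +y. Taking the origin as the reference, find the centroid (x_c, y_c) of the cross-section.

x_c = 52.49 mm, y_c = 66.58 mm

rectangular body: A = 80 × 120 = 9600.00, centroid at (40.00, 60.00).
semicircular top: A = ½π·40² = 2513.27, centroid at (40.00, 136.98).
triangular fin: A = ½·70·85 = 2975.00, centroid at (103.33, 28.33).
ΣA = 15088.27 mm²
ΣAx_c = (9600.00)(40.00) + (2513.27)(40.00) + (2975.00)(103.33) = 791947.63 mm³
ΣAy_c = (9600.00)(60.00) + (2513.27)(136.98) + (2975.00)(28.33) = 1004551.23 mm³
x_c = 791947.63 / 15088.27 = 52.49 mm
y_c = 1004551.23 / 15088.27 = 66.58 mm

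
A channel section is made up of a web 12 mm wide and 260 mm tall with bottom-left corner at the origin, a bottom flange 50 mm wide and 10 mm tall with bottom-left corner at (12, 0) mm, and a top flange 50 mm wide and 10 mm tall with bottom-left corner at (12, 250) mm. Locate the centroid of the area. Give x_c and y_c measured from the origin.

Part | A | x̄ᵢ | ȳᵢ | A·x̄ᵢ | A·ȳᵢ
web | 3120.00 | 6.00 | 130.00 | 18720.00 | 405600.00
bottom flange | 500.00 | 37.00 | 5.00 | 18500.00 | 2500.00
top flange | 500.00 | 37.00 | 255.00 | 18500.00 | 127500.00
Σ | 4120.00 |  |  | 55720.00 | 535600.00
x_c = 55720.00 / 4120.00 = 13.52 mm
y_c = 535600.00 / 4120.00 = 130.00 mm

x_c = 13.52 mm, y_c = 130.00 mm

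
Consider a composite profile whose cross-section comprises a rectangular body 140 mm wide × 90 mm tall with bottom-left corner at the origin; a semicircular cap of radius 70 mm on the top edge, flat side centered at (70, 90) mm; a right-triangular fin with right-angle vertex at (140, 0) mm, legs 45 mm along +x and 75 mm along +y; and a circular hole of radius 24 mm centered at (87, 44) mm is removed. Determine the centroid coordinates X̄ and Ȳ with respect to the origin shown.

rectangular body: A = 140 × 90 = 12600.00, centroid at (70.00, 45.00).
semicircular top: A = ½π·70² = 7696.90, centroid at (70.00, 119.71).
triangular fin: A = ½·45·75 = 1687.50, centroid at (155.00, 25.00).
hole: A = −π·24² = -1809.56, centroid at (87.00, 44.00).
ΣA = 20174.84 mm², ΣAX̄ = 1524914.15 mm³, ΣAȲ = 1450954.82 mm³.
X̄ = 1524914.15/20174.84 = 75.58 mm; Ȳ = 1450954.82/20174.84 = 71.92 mm.

X̄ = 75.58 mm, Ȳ = 71.92 mm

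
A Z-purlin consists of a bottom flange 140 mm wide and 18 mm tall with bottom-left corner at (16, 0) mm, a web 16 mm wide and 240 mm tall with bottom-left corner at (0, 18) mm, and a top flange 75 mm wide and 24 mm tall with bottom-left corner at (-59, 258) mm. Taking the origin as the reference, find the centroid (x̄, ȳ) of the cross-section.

x̄ = 25.58 mm, ȳ = 127.28 mm

bottom flange: A = 140 × 18 = 2520.00, centroid at (86.00, 9.00).
web: A = 16 × 240 = 3840.00, centroid at (8.00, 138.00).
top flange: A = 75 × 24 = 1800.00, centroid at (-21.50, 270.00).
ΣA = 8160.00 mm²
ΣAx̄ = (2520.00)(86.00) + (3840.00)(8.00) + (1800.00)(-21.50) = 208740.00 mm³
ΣAȳ = (2520.00)(9.00) + (3840.00)(138.00) + (1800.00)(270.00) = 1038600.00 mm³
x̄ = 208740.00 / 8160.00 = 25.58 mm
ȳ = 1038600.00 / 8160.00 = 127.28 mm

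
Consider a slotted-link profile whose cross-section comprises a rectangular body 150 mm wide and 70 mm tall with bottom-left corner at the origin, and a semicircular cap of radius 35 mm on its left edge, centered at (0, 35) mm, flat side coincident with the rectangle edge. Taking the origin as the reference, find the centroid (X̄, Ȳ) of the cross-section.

Part | A | x̄ᵢ | ȳᵢ | A·x̄ᵢ | A·ȳᵢ
rectangular body | 10500.00 | 75.00 | 35.00 | 787500.00 | 367500.00
semicircular end | 1924.23 | -14.85 | 35.00 | -28583.33 | 67347.89
Σ | 12424.23 |  |  | 758916.67 | 434847.89
X̄ = 758916.67 / 12424.23 = 61.08 mm
Ȳ = 434847.89 / 12424.23 = 35.00 mm

X̄ = 61.08 mm, Ȳ = 35.00 mm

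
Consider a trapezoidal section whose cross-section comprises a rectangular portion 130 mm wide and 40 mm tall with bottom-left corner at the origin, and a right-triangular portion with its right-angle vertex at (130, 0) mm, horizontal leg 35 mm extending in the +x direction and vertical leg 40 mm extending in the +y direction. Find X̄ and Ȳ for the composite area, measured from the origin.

rectangular portion: A = 130 × 40 = 5200.00, centroid at (65.00, 20.00).
triangular portion: A = ½·35·40 = 700.00, centroid at (141.67, 13.33).
ΣA = 5900.00 mm², ΣAX̄ = 437166.67 mm³, ΣAȲ = 113333.33 mm³.
X̄ = 437166.67/5900.00 = 74.10 mm; Ȳ = 113333.33/5900.00 = 19.21 mm.

X̄ = 74.10 mm, Ȳ = 19.21 mm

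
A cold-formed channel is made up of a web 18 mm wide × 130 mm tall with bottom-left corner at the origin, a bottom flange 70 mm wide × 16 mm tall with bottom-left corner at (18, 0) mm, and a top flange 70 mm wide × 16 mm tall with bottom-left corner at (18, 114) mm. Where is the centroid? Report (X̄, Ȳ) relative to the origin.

web: A = 18 × 130 = 2340.00, centroid at (9.00, 65.00).
bottom flange: A = 70 × 16 = 1120.00, centroid at (53.00, 8.00).
top flange: A = 70 × 16 = 1120.00, centroid at (53.00, 122.00).
ΣA = 4580.00 mm²
ΣAX̄ = (2340.00)(9.00) + (1120.00)(53.00) + (1120.00)(53.00) = 139780.00 mm³
ΣAȲ = (2340.00)(65.00) + (1120.00)(8.00) + (1120.00)(122.00) = 297700.00 mm³
X̄ = 139780.00 / 4580.00 = 30.52 mm
Ȳ = 297700.00 / 4580.00 = 65.00 mm

X̄ = 30.52 mm, Ȳ = 65.00 mm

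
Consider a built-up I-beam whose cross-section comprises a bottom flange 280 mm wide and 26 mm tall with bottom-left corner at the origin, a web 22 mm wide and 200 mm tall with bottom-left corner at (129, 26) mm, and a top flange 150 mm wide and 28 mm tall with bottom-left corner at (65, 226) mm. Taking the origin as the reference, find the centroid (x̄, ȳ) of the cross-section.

x̄ = 140.00 mm, ȳ = 104.35 mm

bottom flange: A = 280 × 26 = 7280.00, centroid at (140.00, 13.00).
web: A = 22 × 200 = 4400.00, centroid at (140.00, 126.00).
top flange: A = 150 × 28 = 4200.00, centroid at (140.00, 240.00).
ΣA = 15880.00 mm²
ΣAx̄ = (7280.00)(140.00) + (4400.00)(140.00) + (4200.00)(140.00) = 2223200.00 mm³
ΣAȳ = (7280.00)(13.00) + (4400.00)(126.00) + (4200.00)(240.00) = 1657040.00 mm³
x̄ = 2223200.00 / 15880.00 = 140.00 mm
ȳ = 1657040.00 / 15880.00 = 104.35 mm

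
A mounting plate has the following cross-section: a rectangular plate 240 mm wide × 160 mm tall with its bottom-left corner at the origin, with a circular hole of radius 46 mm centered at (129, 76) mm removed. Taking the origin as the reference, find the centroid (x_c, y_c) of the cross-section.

Part | A | x̄ᵢ | ȳᵢ | A·x̄ᵢ | A·ȳᵢ
plate | 38400.00 | 120.00 | 80.00 | 4608000.00 | 3072000.00
hole | -6647.61 | 129.00 | 76.00 | -857541.70 | -505218.36
Σ | 31752.39 |  |  | 3750458.30 | 2566781.64
x_c = 3750458.30 / 31752.39 = 118.12 mm
y_c = 2566781.64 / 31752.39 = 80.84 mm

x_c = 118.12 mm, y_c = 80.84 mm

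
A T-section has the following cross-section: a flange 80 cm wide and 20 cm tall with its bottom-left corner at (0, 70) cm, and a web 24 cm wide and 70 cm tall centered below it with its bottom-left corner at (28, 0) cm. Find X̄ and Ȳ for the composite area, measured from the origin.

X̄ = 40.00 cm, Ȳ = 56.95 cm

web: A = 24 × 70 = 1680.00, centroid at (40.00, 35.00).
flange: A = 80 × 20 = 1600.00, centroid at (40.00, 80.00).
ΣA = 3280.00 cm², ΣAX̄ = 131200.00 cm³, ΣAȲ = 186800.00 cm³.
X̄ = 131200.00/3280.00 = 40.00 cm; Ȳ = 186800.00/3280.00 = 56.95 cm.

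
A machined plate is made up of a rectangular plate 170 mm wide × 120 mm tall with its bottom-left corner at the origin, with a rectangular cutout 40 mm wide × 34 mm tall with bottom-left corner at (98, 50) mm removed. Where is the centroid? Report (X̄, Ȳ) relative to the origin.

Part | A | x̄ᵢ | ȳᵢ | A·x̄ᵢ | A·ȳᵢ
plate | 20400.00 | 85.00 | 60.00 | 1734000.00 | 1224000.00
hole | -1360.00 | 118.00 | 67.00 | -160480.00 | -91120.00
Σ | 19040.00 |  |  | 1573520.00 | 1132880.00
X̄ = 1573520.00 / 19040.00 = 82.64 mm
Ȳ = 1132880.00 / 19040.00 = 59.50 mm

X̄ = 82.64 mm, Ȳ = 59.50 mm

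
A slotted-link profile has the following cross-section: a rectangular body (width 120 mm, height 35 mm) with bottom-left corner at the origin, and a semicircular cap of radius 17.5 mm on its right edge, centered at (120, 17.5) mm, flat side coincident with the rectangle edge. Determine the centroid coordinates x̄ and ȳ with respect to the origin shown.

x̄ = 66.93 mm, ȳ = 17.50 mm

rectangular body: A = 120 × 35 = 4200.00, centroid at (60.00, 17.50).
semicircular end: A = ½π·17.5² = 481.06, centroid at (127.43, 17.50).
ΣA = 4681.06 mm²
ΣAx̄ = (4200.00)(60.00) + (481.06)(127.43) = 313299.68 mm³
ΣAȳ = (4200.00)(17.50) + (481.06)(17.50) = 81918.49 mm³
x̄ = 313299.68 / 4681.06 = 66.93 mm
ȳ = 81918.49 / 4681.06 = 17.50 mm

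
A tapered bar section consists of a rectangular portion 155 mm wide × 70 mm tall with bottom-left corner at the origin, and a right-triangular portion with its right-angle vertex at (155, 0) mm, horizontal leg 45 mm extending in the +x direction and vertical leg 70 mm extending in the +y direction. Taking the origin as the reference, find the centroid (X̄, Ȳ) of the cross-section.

X̄ = 89.23 mm, Ȳ = 33.52 mm

rectangular portion: A = 155 × 70 = 10850.00, centroid at (77.50, 35.00).
triangular portion: A = ½·45·70 = 1575.00, centroid at (170.00, 23.33).
ΣA = 12425.00 mm², ΣAX̄ = 1108625.00 mm³, ΣAȲ = 416500.00 mm³.
X̄ = 1108625.00/12425.00 = 89.23 mm; Ȳ = 416500.00/12425.00 = 33.52 mm.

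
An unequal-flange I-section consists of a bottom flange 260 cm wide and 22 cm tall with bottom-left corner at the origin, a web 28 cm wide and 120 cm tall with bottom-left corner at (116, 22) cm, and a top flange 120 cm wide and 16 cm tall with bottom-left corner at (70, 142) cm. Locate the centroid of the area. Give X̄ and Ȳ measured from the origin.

Part | A | x̄ᵢ | ȳᵢ | A·x̄ᵢ | A·ȳᵢ
bottom flange | 5720.00 | 130.00 | 11.00 | 743600.00 | 62920.00
web | 3360.00 | 130.00 | 82.00 | 436800.00 | 275520.00
top flange | 1920.00 | 130.00 | 150.00 | 249600.00 | 288000.00
Σ | 11000.00 |  |  | 1430000.00 | 626440.00
X̄ = 1430000.00 / 11000.00 = 130.00 cm
Ȳ = 626440.00 / 11000.00 = 56.95 cm

X̄ = 130.00 cm, Ȳ = 56.95 cm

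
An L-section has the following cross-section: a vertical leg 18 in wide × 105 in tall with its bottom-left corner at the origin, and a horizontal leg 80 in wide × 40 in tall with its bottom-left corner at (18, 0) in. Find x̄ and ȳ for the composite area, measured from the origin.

vertical leg: A = 18 × 105 = 1890.00, centroid at (9.00, 52.50).
horizontal leg: A = 80 × 40 = 3200.00, centroid at (58.00, 20.00).
ΣA = 5090.00 in², ΣAx̄ = 202610.00 in³, ΣAȳ = 163225.00 in³.
x̄ = 202610.00/5090.00 = 39.81 in; ȳ = 163225.00/5090.00 = 32.07 in.

x̄ = 39.81 in, ȳ = 32.07 in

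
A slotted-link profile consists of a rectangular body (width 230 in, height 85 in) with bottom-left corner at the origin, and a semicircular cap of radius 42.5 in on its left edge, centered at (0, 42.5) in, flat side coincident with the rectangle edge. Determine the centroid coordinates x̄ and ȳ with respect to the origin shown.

x̄ = 98.14 in, ȳ = 42.50 in

Part | A | x̄ᵢ | ȳᵢ | A·x̄ᵢ | A·ȳᵢ
rectangular body | 19550.00 | 115.00 | 42.50 | 2248250.00 | 830875.00
semicircular end | 2837.25 | -18.04 | 42.50 | -51177.08 | 120583.16
Σ | 22387.25 |  |  | 2197072.92 | 951458.16
x̄ = 2197072.92 / 22387.25 = 98.14 in
ȳ = 951458.16 / 22387.25 = 42.50 in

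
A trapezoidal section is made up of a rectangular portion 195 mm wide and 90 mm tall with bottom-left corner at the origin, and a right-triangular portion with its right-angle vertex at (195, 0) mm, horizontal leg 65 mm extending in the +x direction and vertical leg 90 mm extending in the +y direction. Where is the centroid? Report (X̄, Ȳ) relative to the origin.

Part | A | x̄ᵢ | ȳᵢ | A·x̄ᵢ | A·ȳᵢ
rectangular portion | 17550.00 | 97.50 | 45.00 | 1711125.00 | 789750.00
triangular portion | 2925.00 | 216.67 | 30.00 | 633750.00 | 87750.00
Σ | 20475.00 |  |  | 2344875.00 | 877500.00
X̄ = 2344875.00 / 20475.00 = 114.52 mm
Ȳ = 877500.00 / 20475.00 = 42.86 mm

X̄ = 114.52 mm, Ȳ = 42.86 mm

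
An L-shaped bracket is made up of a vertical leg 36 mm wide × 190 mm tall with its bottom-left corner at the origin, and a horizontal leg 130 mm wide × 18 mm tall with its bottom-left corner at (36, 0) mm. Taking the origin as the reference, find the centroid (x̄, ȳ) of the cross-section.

x̄ = 39.16 mm, ȳ = 73.08 mm

vertical leg: A = 36 × 190 = 6840.00, centroid at (18.00, 95.00).
horizontal leg: A = 130 × 18 = 2340.00, centroid at (101.00, 9.00).
ΣA = 9180.00 mm², ΣAx̄ = 359460.00 mm³, ΣAȳ = 670860.00 mm³.
x̄ = 359460.00/9180.00 = 39.16 mm; ȳ = 670860.00/9180.00 = 73.08 mm.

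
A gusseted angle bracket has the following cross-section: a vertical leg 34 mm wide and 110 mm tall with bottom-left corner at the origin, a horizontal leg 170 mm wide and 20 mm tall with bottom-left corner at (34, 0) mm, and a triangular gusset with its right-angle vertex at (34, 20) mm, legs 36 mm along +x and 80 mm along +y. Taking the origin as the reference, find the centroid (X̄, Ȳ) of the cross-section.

Part | A | x̄ᵢ | ȳᵢ | A·x̄ᵢ | A·ȳᵢ
vertical leg | 3740.00 | 17.00 | 55.00 | 63580.00 | 205700.00
horizontal leg | 3400.00 | 119.00 | 10.00 | 404600.00 | 34000.00
gusset | 1440.00 | 46.00 | 46.67 | 66240.00 | 67200.00
Σ | 8580.00 |  |  | 534420.00 | 306900.00
X̄ = 534420.00 / 8580.00 = 62.29 mm
Ȳ = 306900.00 / 8580.00 = 35.77 mm

X̄ = 62.29 mm, Ȳ = 35.77 mm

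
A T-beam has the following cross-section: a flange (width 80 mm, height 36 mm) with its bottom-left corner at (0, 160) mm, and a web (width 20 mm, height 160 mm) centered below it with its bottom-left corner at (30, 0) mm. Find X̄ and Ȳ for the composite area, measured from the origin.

X̄ = 40.00 mm, Ȳ = 126.42 mm

Part | A | x̄ᵢ | ȳᵢ | A·x̄ᵢ | A·ȳᵢ
web | 3200.00 | 40.00 | 80.00 | 128000.00 | 256000.00
flange | 2880.00 | 40.00 | 178.00 | 115200.00 | 512640.00
Σ | 6080.00 |  |  | 243200.00 | 768640.00
X̄ = 243200.00 / 6080.00 = 40.00 mm
Ȳ = 768640.00 / 6080.00 = 126.42 mm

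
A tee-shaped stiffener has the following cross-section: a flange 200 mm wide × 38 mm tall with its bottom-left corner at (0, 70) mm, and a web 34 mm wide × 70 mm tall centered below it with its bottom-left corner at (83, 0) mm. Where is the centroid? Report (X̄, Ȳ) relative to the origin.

Part | A | x̄ᵢ | ȳᵢ | A·x̄ᵢ | A·ȳᵢ
web | 2380.00 | 100.00 | 35.00 | 238000.00 | 83300.00
flange | 7600.00 | 100.00 | 89.00 | 760000.00 | 676400.00
Σ | 9980.00 |  |  | 998000.00 | 759700.00
X̄ = 998000.00 / 9980.00 = 100.00 mm
Ȳ = 759700.00 / 9980.00 = 76.12 mm

X̄ = 100.00 mm, Ȳ = 76.12 mm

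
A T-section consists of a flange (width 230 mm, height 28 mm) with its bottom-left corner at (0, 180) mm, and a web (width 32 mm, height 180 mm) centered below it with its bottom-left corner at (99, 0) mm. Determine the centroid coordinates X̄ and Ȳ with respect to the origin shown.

X̄ = 115.00 mm, Ȳ = 144.90 mm

Part | A | x̄ᵢ | ȳᵢ | A·x̄ᵢ | A·ȳᵢ
web | 5760.00 | 115.00 | 90.00 | 662400.00 | 518400.00
flange | 6440.00 | 115.00 | 194.00 | 740600.00 | 1249360.00
Σ | 12200.00 |  |  | 1403000.00 | 1767760.00
X̄ = 1403000.00 / 12200.00 = 115.00 mm
Ȳ = 1767760.00 / 12200.00 = 144.90 mm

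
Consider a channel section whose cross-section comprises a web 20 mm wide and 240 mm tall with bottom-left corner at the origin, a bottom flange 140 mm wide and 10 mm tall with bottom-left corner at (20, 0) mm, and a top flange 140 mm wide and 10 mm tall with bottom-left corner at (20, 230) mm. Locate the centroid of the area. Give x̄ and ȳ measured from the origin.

x̄ = 39.47 mm, ȳ = 120.00 mm

web: A = 20 × 240 = 4800.00, centroid at (10.00, 120.00).
bottom flange: A = 140 × 10 = 1400.00, centroid at (90.00, 5.00).
top flange: A = 140 × 10 = 1400.00, centroid at (90.00, 235.00).
ΣA = 7600.00 mm², ΣAx̄ = 300000.00 mm³, ΣAȳ = 912000.00 mm³.
x̄ = 300000.00/7600.00 = 39.47 mm; ȳ = 912000.00/7600.00 = 120.00 mm.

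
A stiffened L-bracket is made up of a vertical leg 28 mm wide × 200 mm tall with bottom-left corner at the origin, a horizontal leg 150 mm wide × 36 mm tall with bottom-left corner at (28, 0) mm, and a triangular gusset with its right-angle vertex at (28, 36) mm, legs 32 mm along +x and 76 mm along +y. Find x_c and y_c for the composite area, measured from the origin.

x_c = 55.80 mm, y_c = 59.90 mm

vertical leg: A = 28 × 200 = 5600.00, centroid at (14.00, 100.00).
horizontal leg: A = 150 × 36 = 5400.00, centroid at (103.00, 18.00).
gusset: A = ½·32·76 = 1216.00, centroid at (38.67, 61.33).
ΣA = 12216.00 mm²
ΣAx_c = (5600.00)(14.00) + (5400.00)(103.00) + (1216.00)(38.67) = 681618.67 mm³
ΣAy_c = (5600.00)(100.00) + (5400.00)(18.00) + (1216.00)(61.33) = 731781.33 mm³
x_c = 681618.67 / 12216.00 = 55.80 mm
y_c = 731781.33 / 12216.00 = 59.90 mm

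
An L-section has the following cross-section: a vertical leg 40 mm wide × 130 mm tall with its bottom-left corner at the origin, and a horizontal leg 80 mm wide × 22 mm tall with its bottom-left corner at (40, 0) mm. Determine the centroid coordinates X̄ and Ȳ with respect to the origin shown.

vertical leg: A = 40 × 130 = 5200.00, centroid at (20.00, 65.00).
horizontal leg: A = 80 × 22 = 1760.00, centroid at (80.00, 11.00).
ΣA = 6960.00 mm²
ΣAX̄ = (5200.00)(20.00) + (1760.00)(80.00) = 244800.00 mm³
ΣAȲ = (5200.00)(65.00) + (1760.00)(11.00) = 357360.00 mm³
X̄ = 244800.00 / 6960.00 = 35.17 mm
Ȳ = 357360.00 / 6960.00 = 51.34 mm

X̄ = 35.17 mm, Ȳ = 51.34 mm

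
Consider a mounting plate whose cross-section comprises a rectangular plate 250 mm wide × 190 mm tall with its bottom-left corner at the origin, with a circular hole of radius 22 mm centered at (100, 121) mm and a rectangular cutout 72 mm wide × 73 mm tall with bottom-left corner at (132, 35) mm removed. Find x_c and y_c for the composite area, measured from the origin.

plate: A = 250 × 190 = 47500.00, centroid at (125.00, 95.00).
hole 1: A = −π·22² = -1520.53, centroid at (100.00, 121.00).
hole 2: A = −(72 × 73) = -5256.00, centroid at (168.00, 71.50).
ΣA = 40723.47 mm²
ΣAx_c = (47500.00)(125.00) + (-1520.53)(100.00) + (-5256.00)(168.00) = 4902438.92 mm³
ΣAy_c = (47500.00)(95.00) + (-1520.53)(121.00) + (-5256.00)(71.50) = 3952711.77 mm³
x_c = 4902438.92 / 40723.47 = 120.38 mm
y_c = 3952711.77 / 40723.47 = 97.06 mm

x_c = 120.38 mm, y_c = 97.06 mm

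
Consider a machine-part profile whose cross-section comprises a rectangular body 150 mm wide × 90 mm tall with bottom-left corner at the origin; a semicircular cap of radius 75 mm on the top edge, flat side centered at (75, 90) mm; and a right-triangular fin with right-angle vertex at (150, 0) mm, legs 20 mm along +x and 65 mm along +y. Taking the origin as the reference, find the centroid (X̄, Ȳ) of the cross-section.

rectangular body: A = 150 × 90 = 13500.00, centroid at (75.00, 45.00).
semicircular top: A = ½π·75² = 8835.73, centroid at (75.00, 121.83).
triangular fin: A = ½·20·65 = 650.00, centroid at (156.67, 21.67).
ΣA = 22985.73 mm²
ΣAX̄ = (13500.00)(75.00) + (8835.73)(75.00) + (650.00)(156.67) = 1777013.03 mm³
ΣAȲ = (13500.00)(45.00) + (8835.73)(121.83) + (650.00)(21.67) = 1698048.97 mm³
X̄ = 1777013.03 / 22985.73 = 77.31 mm
Ȳ = 1698048.97 / 22985.73 = 73.87 mm

X̄ = 77.31 mm, Ȳ = 73.87 mm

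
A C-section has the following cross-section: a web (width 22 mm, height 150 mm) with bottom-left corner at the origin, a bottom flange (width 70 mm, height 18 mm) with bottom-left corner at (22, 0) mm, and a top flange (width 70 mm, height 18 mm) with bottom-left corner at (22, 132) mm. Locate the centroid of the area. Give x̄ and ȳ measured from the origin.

web: A = 22 × 150 = 3300.00, centroid at (11.00, 75.00).
bottom flange: A = 70 × 18 = 1260.00, centroid at (57.00, 9.00).
top flange: A = 70 × 18 = 1260.00, centroid at (57.00, 141.00).
ΣA = 5820.00 mm²
ΣAx̄ = (3300.00)(11.00) + (1260.00)(57.00) + (1260.00)(57.00) = 179940.00 mm³
ΣAȳ = (3300.00)(75.00) + (1260.00)(9.00) + (1260.00)(141.00) = 436500.00 mm³
x̄ = 179940.00 / 5820.00 = 30.92 mm
ȳ = 436500.00 / 5820.00 = 75.00 mm

x̄ = 30.92 mm, ȳ = 75.00 mm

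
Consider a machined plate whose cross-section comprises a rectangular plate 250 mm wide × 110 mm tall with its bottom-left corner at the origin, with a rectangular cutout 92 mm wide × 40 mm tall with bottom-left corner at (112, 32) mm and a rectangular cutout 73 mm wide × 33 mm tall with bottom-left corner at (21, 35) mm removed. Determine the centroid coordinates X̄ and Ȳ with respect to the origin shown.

Part | A | x̄ᵢ | ȳᵢ | A·x̄ᵢ | A·ȳᵢ
plate | 27500.00 | 125.00 | 55.00 | 3437500.00 | 1512500.00
hole 1 | -3680.00 | 158.00 | 52.00 | -581440.00 | -191360.00
hole 2 | -2409.00 | 57.50 | 51.50 | -138517.50 | -124063.50
Σ | 21411.00 |  |  | 2717542.50 | 1197076.50
X̄ = 2717542.50 / 21411.00 = 126.92 mm
Ȳ = 1197076.50 / 21411.00 = 55.91 mm

X̄ = 126.92 mm, Ȳ = 55.91 mm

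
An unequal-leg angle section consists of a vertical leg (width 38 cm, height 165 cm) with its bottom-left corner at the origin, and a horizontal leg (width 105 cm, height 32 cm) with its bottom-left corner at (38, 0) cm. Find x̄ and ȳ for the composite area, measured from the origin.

vertical leg: A = 38 × 165 = 6270.00, centroid at (19.00, 82.50).
horizontal leg: A = 105 × 32 = 3360.00, centroid at (90.50, 16.00).
ΣA = 9630.00 cm², ΣAx̄ = 423210.00 cm³, ΣAȳ = 571035.00 cm³.
x̄ = 423210.00/9630.00 = 43.95 cm; ȳ = 571035.00/9630.00 = 59.30 cm.

x̄ = 43.95 cm, ȳ = 59.30 cm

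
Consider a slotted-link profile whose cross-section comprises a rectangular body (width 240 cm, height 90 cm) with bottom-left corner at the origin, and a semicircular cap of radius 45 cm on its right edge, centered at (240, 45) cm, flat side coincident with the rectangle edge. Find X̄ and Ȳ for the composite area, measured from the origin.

X̄ = 137.85 cm, Ȳ = 45.00 cm

rectangular body: A = 240 × 90 = 21600.00, centroid at (120.00, 45.00).
semicircular end: A = ½π·45² = 3180.86, centroid at (259.10, 45.00).
ΣA = 24780.86 cm²
ΣAX̄ = (21600.00)(120.00) + (3180.86)(259.10) = 3416157.01 cm³
ΣAȲ = (21600.00)(45.00) + (3180.86)(45.00) = 1115138.82 cm³
X̄ = 3416157.01 / 24780.86 = 137.85 cm
Ȳ = 1115138.82 / 24780.86 = 45.00 cm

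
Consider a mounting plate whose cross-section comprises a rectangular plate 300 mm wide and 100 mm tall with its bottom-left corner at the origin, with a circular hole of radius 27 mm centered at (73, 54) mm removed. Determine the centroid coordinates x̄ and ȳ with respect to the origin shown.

plate: A = 300 × 100 = 30000.00, centroid at (150.00, 50.00).
hole: A = −π·27² = -2290.22, centroid at (73.00, 54.00).
ΣA = 27709.78 mm²
ΣAx̄ = (30000.00)(150.00) + (-2290.22)(73.00) = 4332813.86 mm³
ΣAȳ = (30000.00)(50.00) + (-2290.22)(54.00) = 1376328.06 mm³
x̄ = 4332813.86 / 27709.78 = 156.36 mm
ȳ = 1376328.06 / 27709.78 = 49.67 mm

x̄ = 156.36 mm, ȳ = 49.67 mm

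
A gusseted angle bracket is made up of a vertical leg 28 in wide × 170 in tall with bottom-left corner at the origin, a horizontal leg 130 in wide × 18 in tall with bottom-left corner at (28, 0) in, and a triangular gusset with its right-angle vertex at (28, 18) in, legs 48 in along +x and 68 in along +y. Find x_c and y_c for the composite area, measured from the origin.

x_c = 40.78 in, y_c = 56.35 in

Part | A | x̄ᵢ | ȳᵢ | A·x̄ᵢ | A·ȳᵢ
vertical leg | 4760.00 | 14.00 | 85.00 | 66640.00 | 404600.00
horizontal leg | 2340.00 | 93.00 | 9.00 | 217620.00 | 21060.00
gusset | 1632.00 | 44.00 | 40.67 | 71808.00 | 66368.00
Σ | 8732.00 |  |  | 356068.00 | 492028.00
x_c = 356068.00 / 8732.00 = 40.78 in
y_c = 492028.00 / 8732.00 = 56.35 in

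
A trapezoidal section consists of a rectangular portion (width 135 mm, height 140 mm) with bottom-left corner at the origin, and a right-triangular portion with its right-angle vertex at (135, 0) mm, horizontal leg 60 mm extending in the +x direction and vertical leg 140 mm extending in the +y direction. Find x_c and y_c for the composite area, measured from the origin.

x_c = 83.41 mm, y_c = 65.76 mm

rectangular portion: A = 135 × 140 = 18900.00, centroid at (67.50, 70.00).
triangular portion: A = ½·60·140 = 4200.00, centroid at (155.00, 46.67).
ΣA = 23100.00 mm², ΣAx_c = 1926750.00 mm³, ΣAy_c = 1519000.00 mm³.
x_c = 1926750.00/23100.00 = 83.41 mm; y_c = 1519000.00/23100.00 = 65.76 mm.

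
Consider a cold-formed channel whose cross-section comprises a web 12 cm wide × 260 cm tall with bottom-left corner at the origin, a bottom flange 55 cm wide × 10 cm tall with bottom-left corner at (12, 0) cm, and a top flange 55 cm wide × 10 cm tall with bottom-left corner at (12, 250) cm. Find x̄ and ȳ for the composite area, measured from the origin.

Part | A | x̄ᵢ | ȳᵢ | A·x̄ᵢ | A·ȳᵢ
web | 3120.00 | 6.00 | 130.00 | 18720.00 | 405600.00
bottom flange | 550.00 | 39.50 | 5.00 | 21725.00 | 2750.00
top flange | 550.00 | 39.50 | 255.00 | 21725.00 | 140250.00
Σ | 4220.00 |  |  | 62170.00 | 548600.00
x̄ = 62170.00 / 4220.00 = 14.73 cm
ȳ = 548600.00 / 4220.00 = 130.00 cm

x̄ = 14.73 cm, ȳ = 130.00 cm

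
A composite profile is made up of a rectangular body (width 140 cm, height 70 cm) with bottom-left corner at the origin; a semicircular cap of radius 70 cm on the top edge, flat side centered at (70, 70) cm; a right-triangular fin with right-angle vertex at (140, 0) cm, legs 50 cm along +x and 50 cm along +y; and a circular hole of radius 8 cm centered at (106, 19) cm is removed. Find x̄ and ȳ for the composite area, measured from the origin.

rectangular body: A = 140 × 70 = 9800.00, centroid at (70.00, 35.00).
semicircular top: A = ½π·70² = 7696.90, centroid at (70.00, 99.71).
triangular fin: A = ½·50·50 = 1250.00, centroid at (156.67, 16.67).
hole: A = −π·8² = -201.06, centroid at (106.00, 19.00).
ΣA = 18545.84 cm², ΣAx̄ = 1399303.91 cm³, ΣAȳ = 1127462.96 cm³.
x̄ = 1399303.91/18545.84 = 75.45 cm; ȳ = 1127462.96/18545.84 = 60.79 cm.

x̄ = 75.45 cm, ȳ = 60.79 cm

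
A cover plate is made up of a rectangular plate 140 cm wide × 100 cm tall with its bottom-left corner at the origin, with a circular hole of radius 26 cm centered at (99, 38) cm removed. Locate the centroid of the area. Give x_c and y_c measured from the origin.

x_c = 64.81 cm, y_c = 52.15 cm

plate: A = 140 × 100 = 14000.00, centroid at (70.00, 50.00).
hole: A = −π·26² = -2123.72, centroid at (99.00, 38.00).
ΣA = 11876.28 cm²
ΣAx_c = (14000.00)(70.00) + (-2123.72)(99.00) = 769752.05 cm³
ΣAy_c = (14000.00)(50.00) + (-2123.72)(38.00) = 619298.77 cm³
x_c = 769752.05 / 11876.28 = 64.81 cm
y_c = 619298.77 / 11876.28 = 52.15 cm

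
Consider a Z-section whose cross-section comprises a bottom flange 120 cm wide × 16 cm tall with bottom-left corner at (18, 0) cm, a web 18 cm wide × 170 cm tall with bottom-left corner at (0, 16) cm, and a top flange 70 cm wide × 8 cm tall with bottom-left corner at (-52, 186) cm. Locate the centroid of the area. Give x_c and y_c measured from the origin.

x_c = 30.29 cm, y_c = 77.77 cm

Part | A | x̄ᵢ | ȳᵢ | A·x̄ᵢ | A·ȳᵢ
bottom flange | 1920.00 | 78.00 | 8.00 | 149760.00 | 15360.00
web | 3060.00 | 9.00 | 101.00 | 27540.00 | 309060.00
top flange | 560.00 | -17.00 | 190.00 | -9520.00 | 106400.00
Σ | 5540.00 |  |  | 167780.00 | 430820.00
x_c = 167780.00 / 5540.00 = 30.29 cm
y_c = 430820.00 / 5540.00 = 77.77 cm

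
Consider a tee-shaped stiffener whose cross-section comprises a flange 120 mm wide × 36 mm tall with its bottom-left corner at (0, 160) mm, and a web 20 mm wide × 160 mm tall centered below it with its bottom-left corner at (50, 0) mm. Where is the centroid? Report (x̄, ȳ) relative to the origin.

x̄ = 60.00 mm, ȳ = 136.30 mm

web: A = 20 × 160 = 3200.00, centroid at (60.00, 80.00).
flange: A = 120 × 36 = 4320.00, centroid at (60.00, 178.00).
ΣA = 7520.00 mm²
ΣAx̄ = (3200.00)(60.00) + (4320.00)(60.00) = 451200.00 mm³
ΣAȳ = (3200.00)(80.00) + (4320.00)(178.00) = 1024960.00 mm³
x̄ = 451200.00 / 7520.00 = 60.00 mm
ȳ = 1024960.00 / 7520.00 = 136.30 mm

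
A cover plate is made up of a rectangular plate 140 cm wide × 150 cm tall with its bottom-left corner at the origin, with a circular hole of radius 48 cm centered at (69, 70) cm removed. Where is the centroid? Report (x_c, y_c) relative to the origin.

x_c = 70.53 cm, y_c = 77.63 cm

plate: A = 140 × 150 = 21000.00, centroid at (70.00, 75.00).
hole: A = −π·48² = -7238.23, centroid at (69.00, 70.00).
ΣA = 13761.77 cm², ΣAx_c = 970562.17 cm³, ΣAy_c = 1068323.94 cm³.
x_c = 970562.17/13761.77 = 70.53 cm; y_c = 1068323.94/13761.77 = 77.63 cm.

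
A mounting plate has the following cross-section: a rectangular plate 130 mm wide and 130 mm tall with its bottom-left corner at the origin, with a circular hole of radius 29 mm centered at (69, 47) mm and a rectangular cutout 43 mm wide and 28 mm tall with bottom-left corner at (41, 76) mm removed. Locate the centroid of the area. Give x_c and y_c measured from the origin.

plate: A = 130 × 130 = 16900.00, centroid at (65.00, 65.00).
hole 1: A = −π·29² = -2642.08, centroid at (69.00, 47.00).
hole 2: A = −(43 × 28) = -1204.00, centroid at (62.50, 90.00).
ΣA = 13053.92 mm², ΣAx_c = 840946.52 mm³, ΣAy_c = 865962.27 mm³.
x_c = 840946.52/13053.92 = 64.42 mm; y_c = 865962.27/13053.92 = 66.34 mm.

x_c = 64.42 mm, y_c = 66.34 mm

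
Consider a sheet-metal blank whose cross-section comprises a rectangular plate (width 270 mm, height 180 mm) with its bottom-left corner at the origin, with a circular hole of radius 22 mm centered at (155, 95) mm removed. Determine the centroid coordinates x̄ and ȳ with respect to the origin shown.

Part | A | x̄ᵢ | ȳᵢ | A·x̄ᵢ | A·ȳᵢ
plate | 48600.00 | 135.00 | 90.00 | 6561000.00 | 4374000.00
hole | -1520.53 | 155.00 | 95.00 | -235682.28 | -144450.43
Σ | 47079.47 |  |  | 6325317.72 | 4229549.57
x̄ = 6325317.72 / 47079.47 = 134.35 mm
ȳ = 4229549.57 / 47079.47 = 89.84 mm

x̄ = 134.35 mm, ȳ = 89.84 mm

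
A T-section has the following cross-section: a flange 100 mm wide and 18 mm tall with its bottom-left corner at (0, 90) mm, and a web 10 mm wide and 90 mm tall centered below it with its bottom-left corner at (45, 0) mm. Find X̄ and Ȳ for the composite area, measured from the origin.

X̄ = 50.00 mm, Ȳ = 81.00 mm

Part | A | x̄ᵢ | ȳᵢ | A·x̄ᵢ | A·ȳᵢ
web | 900.00 | 50.00 | 45.00 | 45000.00 | 40500.00
flange | 1800.00 | 50.00 | 99.00 | 90000.00 | 178200.00
Σ | 2700.00 |  |  | 135000.00 | 218700.00
X̄ = 135000.00 / 2700.00 = 50.00 mm
Ȳ = 218700.00 / 2700.00 = 81.00 mm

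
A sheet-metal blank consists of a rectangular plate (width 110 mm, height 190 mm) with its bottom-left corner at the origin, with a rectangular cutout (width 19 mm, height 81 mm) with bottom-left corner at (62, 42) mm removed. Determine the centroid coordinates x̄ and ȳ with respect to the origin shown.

plate: A = 110 × 190 = 20900.00, centroid at (55.00, 95.00).
hole: A = −(19 × 81) = -1539.00, centroid at (71.50, 82.50).
ΣA = 19361.00 mm²
ΣAx̄ = (20900.00)(55.00) + (-1539.00)(71.50) = 1039461.50 mm³
ΣAȳ = (20900.00)(95.00) + (-1539.00)(82.50) = 1858532.50 mm³
x̄ = 1039461.50 / 19361.00 = 53.69 mm
ȳ = 1858532.50 / 19361.00 = 95.99 mm

x̄ = 53.69 mm, ȳ = 95.99 mm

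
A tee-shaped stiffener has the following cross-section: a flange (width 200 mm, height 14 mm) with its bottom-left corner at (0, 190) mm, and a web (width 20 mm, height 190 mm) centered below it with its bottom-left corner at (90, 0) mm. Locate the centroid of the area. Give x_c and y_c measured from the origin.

x_c = 100.00 mm, y_c = 138.27 mm

web: A = 20 × 190 = 3800.00, centroid at (100.00, 95.00).
flange: A = 200 × 14 = 2800.00, centroid at (100.00, 197.00).
ΣA = 6600.00 mm², ΣAx_c = 660000.00 mm³, ΣAy_c = 912600.00 mm³.
x_c = 660000.00/6600.00 = 100.00 mm; y_c = 912600.00/6600.00 = 138.27 mm.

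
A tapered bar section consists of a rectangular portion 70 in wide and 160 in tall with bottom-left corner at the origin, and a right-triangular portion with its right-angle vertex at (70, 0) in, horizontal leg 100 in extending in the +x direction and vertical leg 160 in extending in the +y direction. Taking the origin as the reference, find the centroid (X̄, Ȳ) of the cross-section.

X̄ = 63.47 in, Ȳ = 68.89 in

rectangular portion: A = 70 × 160 = 11200.00, centroid at (35.00, 80.00).
triangular portion: A = ½·100·160 = 8000.00, centroid at (103.33, 53.33).
ΣA = 19200.00 in², ΣAX̄ = 1218666.67 in³, ΣAȲ = 1322666.67 in³.
X̄ = 1218666.67/19200.00 = 63.47 in; Ȳ = 1322666.67/19200.00 = 68.89 in.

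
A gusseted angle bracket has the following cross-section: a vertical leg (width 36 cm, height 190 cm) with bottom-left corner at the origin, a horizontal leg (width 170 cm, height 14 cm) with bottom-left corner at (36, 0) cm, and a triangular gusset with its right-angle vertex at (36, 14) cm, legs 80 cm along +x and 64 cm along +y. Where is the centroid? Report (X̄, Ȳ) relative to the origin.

X̄ = 48.52 cm, Ȳ = 64.25 cm

Part | A | x̄ᵢ | ȳᵢ | A·x̄ᵢ | A·ȳᵢ
vertical leg | 6840.00 | 18.00 | 95.00 | 123120.00 | 649800.00
horizontal leg | 2380.00 | 121.00 | 7.00 | 287980.00 | 16660.00
gusset | 2560.00 | 62.67 | 35.33 | 160426.67 | 90453.33
Σ | 11780.00 |  |  | 571526.67 | 756913.33
X̄ = 571526.67 / 11780.00 = 48.52 cm
Ȳ = 756913.33 / 11780.00 = 64.25 cm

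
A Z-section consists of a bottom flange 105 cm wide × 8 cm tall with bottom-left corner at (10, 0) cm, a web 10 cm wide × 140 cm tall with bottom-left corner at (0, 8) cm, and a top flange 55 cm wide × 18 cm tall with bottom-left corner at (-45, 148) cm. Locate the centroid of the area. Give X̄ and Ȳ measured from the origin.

bottom flange: A = 105 × 8 = 840.00, centroid at (62.50, 4.00).
web: A = 10 × 140 = 1400.00, centroid at (5.00, 78.00).
top flange: A = 55 × 18 = 990.00, centroid at (-17.50, 157.00).
ΣA = 3230.00 cm²
ΣAX̄ = (840.00)(62.50) + (1400.00)(5.00) + (990.00)(-17.50) = 42175.00 cm³
ΣAȲ = (840.00)(4.00) + (1400.00)(78.00) + (990.00)(157.00) = 267990.00 cm³
X̄ = 42175.00 / 3230.00 = 13.06 cm
Ȳ = 267990.00 / 3230.00 = 82.97 cm

X̄ = 13.06 cm, Ȳ = 82.97 cm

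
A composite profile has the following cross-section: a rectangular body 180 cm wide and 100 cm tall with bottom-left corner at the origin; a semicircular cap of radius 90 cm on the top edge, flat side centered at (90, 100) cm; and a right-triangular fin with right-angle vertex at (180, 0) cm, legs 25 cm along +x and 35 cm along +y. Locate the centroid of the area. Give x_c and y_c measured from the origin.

x_c = 91.38 cm, y_c = 85.47 cm

rectangular body: A = 180 × 100 = 18000.00, centroid at (90.00, 50.00).
semicircular top: A = ½π·90² = 12723.45, centroid at (90.00, 138.20).
triangular fin: A = ½·25·35 = 437.50, centroid at (188.33, 11.67).
ΣA = 31160.95 cm², ΣAx_c = 2847506.36 cm³, ΣAy_c = 2663449.19 cm³.
x_c = 2847506.36/31160.95 = 91.38 cm; y_c = 2663449.19/31160.95 = 85.47 cm.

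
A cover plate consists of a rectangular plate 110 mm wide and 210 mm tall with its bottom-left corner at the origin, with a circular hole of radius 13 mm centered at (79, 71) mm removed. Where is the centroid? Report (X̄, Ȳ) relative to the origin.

plate: A = 110 × 210 = 23100.00, centroid at (55.00, 105.00).
hole: A = −π·13² = -530.93, centroid at (79.00, 71.00).
ΣA = 22569.07 mm², ΣAX̄ = 1228556.60 mm³, ΣAȲ = 2387804.03 mm³.
X̄ = 1228556.60/22569.07 = 54.44 mm; Ȳ = 2387804.03/22569.07 = 105.80 mm.

X̄ = 54.44 mm, Ȳ = 105.80 mm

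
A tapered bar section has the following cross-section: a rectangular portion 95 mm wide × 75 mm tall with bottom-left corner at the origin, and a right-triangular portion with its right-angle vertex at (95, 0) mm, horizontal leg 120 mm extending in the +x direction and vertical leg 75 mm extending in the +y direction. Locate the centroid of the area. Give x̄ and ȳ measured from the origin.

x̄ = 81.37 mm, ȳ = 32.66 mm

rectangular portion: A = 95 × 75 = 7125.00, centroid at (47.50, 37.50).
triangular portion: A = ½·120·75 = 4500.00, centroid at (135.00, 25.00).
ΣA = 11625.00 mm²
ΣAx̄ = (7125.00)(47.50) + (4500.00)(135.00) = 945937.50 mm³
ΣAȳ = (7125.00)(37.50) + (4500.00)(25.00) = 379687.50 mm³
x̄ = 945937.50 / 11625.00 = 81.37 mm
ȳ = 379687.50 / 11625.00 = 32.66 mm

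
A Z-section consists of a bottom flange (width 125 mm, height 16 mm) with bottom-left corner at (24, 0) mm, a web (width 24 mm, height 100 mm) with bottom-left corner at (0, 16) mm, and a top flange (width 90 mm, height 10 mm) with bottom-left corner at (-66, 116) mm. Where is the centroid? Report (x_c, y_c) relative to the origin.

bottom flange: A = 125 × 16 = 2000.00, centroid at (86.50, 8.00).
web: A = 24 × 100 = 2400.00, centroid at (12.00, 66.00).
top flange: A = 90 × 10 = 900.00, centroid at (-21.00, 121.00).
ΣA = 5300.00 mm²
ΣAx_c = (2000.00)(86.50) + (2400.00)(12.00) + (900.00)(-21.00) = 182900.00 mm³
ΣAy_c = (2000.00)(8.00) + (2400.00)(66.00) + (900.00)(121.00) = 283300.00 mm³
x_c = 182900.00 / 5300.00 = 34.51 mm
y_c = 283300.00 / 5300.00 = 53.45 mm

x_c = 34.51 mm, y_c = 53.45 mm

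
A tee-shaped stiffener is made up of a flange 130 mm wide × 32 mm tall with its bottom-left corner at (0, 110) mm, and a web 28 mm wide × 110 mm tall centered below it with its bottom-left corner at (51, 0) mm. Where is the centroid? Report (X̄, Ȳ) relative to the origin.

X̄ = 65.00 mm, Ȳ = 95.80 mm

web: A = 28 × 110 = 3080.00, centroid at (65.00, 55.00).
flange: A = 130 × 32 = 4160.00, centroid at (65.00, 126.00).
ΣA = 7240.00 mm², ΣAX̄ = 470600.00 mm³, ΣAȲ = 693560.00 mm³.
X̄ = 470600.00/7240.00 = 65.00 mm; Ȳ = 693560.00/7240.00 = 95.80 mm.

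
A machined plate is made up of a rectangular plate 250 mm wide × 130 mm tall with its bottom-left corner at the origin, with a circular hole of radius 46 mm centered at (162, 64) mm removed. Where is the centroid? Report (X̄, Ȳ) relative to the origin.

plate: A = 250 × 130 = 32500.00, centroid at (125.00, 65.00).
hole: A = −π·46² = -6647.61, centroid at (162.00, 64.00).
ΣA = 25852.39 mm², ΣAX̄ = 2985587.17 mm³, ΣAȲ = 1687052.96 mm³.
X̄ = 2985587.17/25852.39 = 115.49 mm; Ȳ = 1687052.96/25852.39 = 65.26 mm.

X̄ = 115.49 mm, Ȳ = 65.26 mm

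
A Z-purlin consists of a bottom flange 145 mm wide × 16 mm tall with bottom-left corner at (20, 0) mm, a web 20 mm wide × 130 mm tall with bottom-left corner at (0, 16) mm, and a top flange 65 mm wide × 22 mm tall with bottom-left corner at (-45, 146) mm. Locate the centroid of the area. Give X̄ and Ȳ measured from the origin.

X̄ = 35.07 mm, Ȳ = 71.44 mm

bottom flange: A = 145 × 16 = 2320.00, centroid at (92.50, 8.00).
web: A = 20 × 130 = 2600.00, centroid at (10.00, 81.00).
top flange: A = 65 × 22 = 1430.00, centroid at (-12.50, 157.00).
ΣA = 6350.00 mm²
ΣAX̄ = (2320.00)(92.50) + (2600.00)(10.00) + (1430.00)(-12.50) = 222725.00 mm³
ΣAȲ = (2320.00)(8.00) + (2600.00)(81.00) + (1430.00)(157.00) = 453670.00 mm³
X̄ = 222725.00 / 6350.00 = 35.07 mm
Ȳ = 453670.00 / 6350.00 = 71.44 mm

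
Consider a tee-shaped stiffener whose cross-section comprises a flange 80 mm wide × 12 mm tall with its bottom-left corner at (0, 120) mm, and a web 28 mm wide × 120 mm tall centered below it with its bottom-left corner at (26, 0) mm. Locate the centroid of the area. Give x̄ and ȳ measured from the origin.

x̄ = 40.00 mm, ȳ = 74.67 mm

Part | A | x̄ᵢ | ȳᵢ | A·x̄ᵢ | A·ȳᵢ
web | 3360.00 | 40.00 | 60.00 | 134400.00 | 201600.00
flange | 960.00 | 40.00 | 126.00 | 38400.00 | 120960.00
Σ | 4320.00 |  |  | 172800.00 | 322560.00
x̄ = 172800.00 / 4320.00 = 40.00 mm
ȳ = 322560.00 / 4320.00 = 74.67 mm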